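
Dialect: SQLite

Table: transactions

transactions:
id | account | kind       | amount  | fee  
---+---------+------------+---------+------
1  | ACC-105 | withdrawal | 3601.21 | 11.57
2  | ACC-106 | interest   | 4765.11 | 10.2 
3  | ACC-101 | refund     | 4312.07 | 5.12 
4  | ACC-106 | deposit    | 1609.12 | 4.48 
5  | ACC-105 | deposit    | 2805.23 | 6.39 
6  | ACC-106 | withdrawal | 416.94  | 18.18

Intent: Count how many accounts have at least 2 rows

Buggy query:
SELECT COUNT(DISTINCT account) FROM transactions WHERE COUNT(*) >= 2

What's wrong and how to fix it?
Bug: WHERE filters individual rows, not groups, so a group-level COUNT is invalid there

Fix: Group first with HAVING COUNT(*) >= 2, then COUNT the resulting groups

Corrected query:
SELECT COUNT(*) FROM (SELECT account FROM transactions GROUP BY account HAVING COUNT(*) >= 2)

Result:
COUNT(*)
--------
2       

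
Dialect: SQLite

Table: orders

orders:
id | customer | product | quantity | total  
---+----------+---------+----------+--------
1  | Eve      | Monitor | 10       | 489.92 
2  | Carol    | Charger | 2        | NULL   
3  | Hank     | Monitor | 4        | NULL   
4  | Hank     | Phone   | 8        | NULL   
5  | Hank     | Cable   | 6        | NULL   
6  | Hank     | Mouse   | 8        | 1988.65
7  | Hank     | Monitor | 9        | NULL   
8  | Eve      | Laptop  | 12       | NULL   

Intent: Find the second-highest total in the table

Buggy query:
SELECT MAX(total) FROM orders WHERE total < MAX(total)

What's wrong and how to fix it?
Bug: The inner MAX is an aggregate inside WHERE, which is not allowed

Fix: Compute the overall MAX in a subquery, then take MAX of rows below it

Corrected query:
SELECT MAX(total) FROM orders WHERE total < (SELECT MAX(total) FROM orders)

Result:
MAX(total)
----------
489.92    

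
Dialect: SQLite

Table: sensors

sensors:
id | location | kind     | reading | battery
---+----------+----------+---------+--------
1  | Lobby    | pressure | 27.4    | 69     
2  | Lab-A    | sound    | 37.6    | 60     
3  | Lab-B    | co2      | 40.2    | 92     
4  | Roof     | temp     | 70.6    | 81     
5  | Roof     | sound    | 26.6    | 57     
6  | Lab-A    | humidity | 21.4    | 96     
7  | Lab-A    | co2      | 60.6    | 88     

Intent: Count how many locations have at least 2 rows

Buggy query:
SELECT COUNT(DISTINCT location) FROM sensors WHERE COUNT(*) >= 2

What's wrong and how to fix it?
Bug: COUNT(*) cannot appear in WHERE; the per-group count doesn't exist yet

Fix: Group first with HAVING COUNT(*) >= 2, then COUNT the resulting groups

Corrected query:
SELECT COUNT(*) FROM (SELECT location FROM sensors GROUP BY location HAVING COUNT(*) >= 2)

Result:
COUNT(*)
--------
2       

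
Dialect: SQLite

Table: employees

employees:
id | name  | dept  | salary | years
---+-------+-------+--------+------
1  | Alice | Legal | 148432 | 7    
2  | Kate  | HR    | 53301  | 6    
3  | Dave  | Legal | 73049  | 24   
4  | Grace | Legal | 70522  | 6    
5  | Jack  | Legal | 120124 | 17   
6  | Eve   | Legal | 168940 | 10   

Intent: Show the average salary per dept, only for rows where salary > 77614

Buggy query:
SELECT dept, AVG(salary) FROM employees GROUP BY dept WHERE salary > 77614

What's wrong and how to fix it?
Bug: WHERE cannot follow GROUP BY

Fix: Place WHERE between FROM and GROUP BY

Corrected query:
SELECT dept, AVG(salary) FROM employees WHERE salary > 77614 GROUP BY dept

Result:
dept  | AVG(salary)
------+------------
Legal | 145832     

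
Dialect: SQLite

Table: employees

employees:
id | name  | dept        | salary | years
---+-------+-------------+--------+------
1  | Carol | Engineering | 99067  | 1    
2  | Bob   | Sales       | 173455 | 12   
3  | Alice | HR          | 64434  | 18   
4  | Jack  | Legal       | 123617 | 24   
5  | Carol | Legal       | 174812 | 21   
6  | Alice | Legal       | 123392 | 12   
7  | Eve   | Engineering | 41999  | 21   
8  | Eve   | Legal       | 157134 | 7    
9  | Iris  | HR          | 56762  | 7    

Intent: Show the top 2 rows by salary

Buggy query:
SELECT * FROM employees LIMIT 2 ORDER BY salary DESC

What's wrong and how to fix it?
Bug: ORDER BY cannot follow LIMIT; LIMIT is the final clause

Fix: Sort with ORDER BY, then apply LIMIT

Corrected query:
SELECT * FROM employees ORDER BY salary DESC LIMIT 2

Result:
id | name  | dept  | salary | years
---+-------+-------+--------+------
5  | Carol | Legal | 174812 | 21   
2  | Bob   | Sales | 173455 | 12   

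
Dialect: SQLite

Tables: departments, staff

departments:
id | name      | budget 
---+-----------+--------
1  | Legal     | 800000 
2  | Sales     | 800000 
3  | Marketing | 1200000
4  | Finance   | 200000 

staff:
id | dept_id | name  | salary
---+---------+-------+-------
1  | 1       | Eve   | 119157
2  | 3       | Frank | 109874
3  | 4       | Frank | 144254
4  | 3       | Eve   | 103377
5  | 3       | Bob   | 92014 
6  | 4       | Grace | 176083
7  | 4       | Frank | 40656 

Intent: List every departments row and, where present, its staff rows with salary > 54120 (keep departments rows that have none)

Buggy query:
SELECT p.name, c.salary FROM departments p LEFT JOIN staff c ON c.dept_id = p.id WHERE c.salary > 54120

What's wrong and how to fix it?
Bug: Filtering c.salary in WHERE discards the NULL rows produced by LEFT JOIN, turning it into an inner join

Fix: Put 'c.salary > 54120' in the JOIN's ON clause instead of WHERE

Corrected query:
SELECT p.name, c.salary FROM departments p LEFT JOIN staff c ON c.dept_id = p.id AND c.salary > 54120

Result:
name      | salary
----------+-------
Legal     | 119157
Sales     | NULL  
Marketing | 92014 
Marketing | 103377
Marketing | 109874
Finance   | 144254
Finance   | 176083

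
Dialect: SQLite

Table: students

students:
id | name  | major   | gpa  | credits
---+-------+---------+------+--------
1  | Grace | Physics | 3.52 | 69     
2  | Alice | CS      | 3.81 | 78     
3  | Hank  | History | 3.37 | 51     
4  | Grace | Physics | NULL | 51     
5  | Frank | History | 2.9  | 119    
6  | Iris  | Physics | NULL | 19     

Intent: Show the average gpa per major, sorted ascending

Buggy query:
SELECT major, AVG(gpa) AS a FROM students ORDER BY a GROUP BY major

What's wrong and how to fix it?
Bug: GROUP BY must precede ORDER BY

Fix: Reorder: SELECT … FROM … GROUP BY … ORDER BY …

Corrected query:
SELECT major, AVG(gpa) AS a FROM students GROUP BY major ORDER BY a

Result:
major   | a    
--------+------
History | 3.135
Physics | 3.52 
CS      | 3.81 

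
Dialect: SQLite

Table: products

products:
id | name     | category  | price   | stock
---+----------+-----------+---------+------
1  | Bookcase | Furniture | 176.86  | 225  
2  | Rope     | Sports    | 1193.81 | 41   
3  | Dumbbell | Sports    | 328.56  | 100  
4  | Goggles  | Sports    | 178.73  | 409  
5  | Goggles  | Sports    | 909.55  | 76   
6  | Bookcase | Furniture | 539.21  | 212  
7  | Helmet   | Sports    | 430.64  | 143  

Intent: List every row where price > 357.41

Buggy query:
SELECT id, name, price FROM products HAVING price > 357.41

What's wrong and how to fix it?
Bug: HAVING filters the output of aggregation, but this query has no GROUP BY and no aggregate functions, so SQLite rejects it (HAVING clause on a non-aggregate query); the condition here is per row

Fix: Use WHERE for row-level filtering

Corrected query:
SELECT id, name, price FROM products WHERE price > 357.41

Result:
id | name     | price  
---+----------+--------
2  | Rope     | 1193.81
5  | Goggles  | 909.55 
6  | Bookcase | 539.21 
7  | Helmet   | 430.64 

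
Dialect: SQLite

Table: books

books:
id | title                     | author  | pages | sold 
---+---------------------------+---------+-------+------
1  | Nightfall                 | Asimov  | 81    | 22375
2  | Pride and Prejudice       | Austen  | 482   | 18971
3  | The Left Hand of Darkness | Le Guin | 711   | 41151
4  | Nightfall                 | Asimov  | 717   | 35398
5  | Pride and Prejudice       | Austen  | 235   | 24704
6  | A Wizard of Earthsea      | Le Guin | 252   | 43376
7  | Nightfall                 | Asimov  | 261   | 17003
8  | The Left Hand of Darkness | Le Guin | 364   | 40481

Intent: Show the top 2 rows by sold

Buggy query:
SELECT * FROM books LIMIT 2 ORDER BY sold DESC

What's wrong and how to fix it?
Bug: ORDER BY cannot follow LIMIT; LIMIT is the final clause

Fix: Sort with ORDER BY, then apply LIMIT

Corrected query:
SELECT * FROM books ORDER BY sold DESC LIMIT 2

Result:
id | title                     | author  | pages | sold 
---+---------------------------+---------+-------+------
6  | A Wizard of Earthsea      | Le Guin | 252   | 43376
3  | The Left Hand of Darkness | Le Guin | 711   | 41151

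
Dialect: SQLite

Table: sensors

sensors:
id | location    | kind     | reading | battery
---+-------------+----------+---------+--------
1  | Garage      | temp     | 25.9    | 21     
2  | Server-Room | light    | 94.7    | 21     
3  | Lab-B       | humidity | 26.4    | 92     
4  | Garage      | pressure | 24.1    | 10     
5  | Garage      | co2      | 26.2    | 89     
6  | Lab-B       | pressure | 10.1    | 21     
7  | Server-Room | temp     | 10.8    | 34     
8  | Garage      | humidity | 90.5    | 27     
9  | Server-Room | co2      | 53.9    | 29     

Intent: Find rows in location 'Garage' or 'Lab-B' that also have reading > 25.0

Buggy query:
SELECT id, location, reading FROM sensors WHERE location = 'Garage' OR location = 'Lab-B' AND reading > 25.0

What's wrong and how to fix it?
Bug: Without parentheses, AND is evaluated before OR, so the reading filter only applies to the 'Lab-B' branch

Fix: Add parentheses around the OR so the AND applies to both alternatives

Corrected query:
SELECT id, location, reading FROM sensors WHERE (location = 'Garage' OR location = 'Lab-B') AND reading > 25.0

Result:
id | location | reading
---+----------+--------
1  | Garage   | 25.9   
3  | Lab-B    | 26.4   
5  | Garage   | 26.2   
8  | Garage   | 90.5   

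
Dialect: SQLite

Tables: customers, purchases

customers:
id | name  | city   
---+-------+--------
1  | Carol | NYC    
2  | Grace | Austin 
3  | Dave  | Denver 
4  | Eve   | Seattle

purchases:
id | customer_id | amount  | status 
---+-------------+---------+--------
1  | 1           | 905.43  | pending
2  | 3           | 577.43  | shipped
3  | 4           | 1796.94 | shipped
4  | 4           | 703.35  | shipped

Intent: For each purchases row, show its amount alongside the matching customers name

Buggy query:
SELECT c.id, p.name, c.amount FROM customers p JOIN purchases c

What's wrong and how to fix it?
Bug: JOIN with no ON clause produces a cartesian product; every purchases row pairs with every customers row

Fix: Specify the join condition linking the foreign key to the parent id

Corrected query:
SELECT c.id, p.name, c.amount FROM customers p JOIN purchases c ON c.customer_id = p.id

Result:
id | name  | amount 
---+-------+--------
1  | Carol | 905.43 
2  | Dave  | 577.43 
3  | Eve   | 1796.94
4  | Eve   | 703.35 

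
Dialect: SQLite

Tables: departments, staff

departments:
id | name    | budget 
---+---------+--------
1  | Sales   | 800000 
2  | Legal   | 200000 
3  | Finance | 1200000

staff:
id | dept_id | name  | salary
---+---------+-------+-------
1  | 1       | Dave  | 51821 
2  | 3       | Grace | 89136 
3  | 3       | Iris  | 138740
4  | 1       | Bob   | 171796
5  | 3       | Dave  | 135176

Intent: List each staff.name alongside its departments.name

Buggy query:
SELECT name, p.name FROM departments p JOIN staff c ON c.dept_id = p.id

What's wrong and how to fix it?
Bug: 'name' exists in both joined tables, so the database can't tell which one is meant

Fix: Qualify the column with its table alias (c.name)

Corrected query:
SELECT c.name, p.name FROM departments p JOIN staff c ON c.dept_id = p.id

Result:
name  | name   
------+--------
Dave  | Sales  
Grace | Finance
Iris  | Finance
Bob   | Sales  
Dave  | Finance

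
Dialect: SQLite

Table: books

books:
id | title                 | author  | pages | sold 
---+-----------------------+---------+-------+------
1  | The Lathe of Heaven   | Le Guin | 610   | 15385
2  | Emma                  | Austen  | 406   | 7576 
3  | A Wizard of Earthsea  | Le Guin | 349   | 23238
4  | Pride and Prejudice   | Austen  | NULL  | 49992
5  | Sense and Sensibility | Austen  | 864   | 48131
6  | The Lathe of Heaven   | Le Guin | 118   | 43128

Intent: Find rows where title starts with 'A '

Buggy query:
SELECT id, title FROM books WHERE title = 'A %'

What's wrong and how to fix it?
Bug: Wildcards only work with LIKE; '=' treats '%' as a literal character

Fix: Replace '=' with LIKE so 'A %' is treated as a pattern

Corrected query:
SELECT id, title FROM books WHERE title LIKE 'A %'

Result:
id | title               
---+---------------------
3  | A Wizard of Earthsea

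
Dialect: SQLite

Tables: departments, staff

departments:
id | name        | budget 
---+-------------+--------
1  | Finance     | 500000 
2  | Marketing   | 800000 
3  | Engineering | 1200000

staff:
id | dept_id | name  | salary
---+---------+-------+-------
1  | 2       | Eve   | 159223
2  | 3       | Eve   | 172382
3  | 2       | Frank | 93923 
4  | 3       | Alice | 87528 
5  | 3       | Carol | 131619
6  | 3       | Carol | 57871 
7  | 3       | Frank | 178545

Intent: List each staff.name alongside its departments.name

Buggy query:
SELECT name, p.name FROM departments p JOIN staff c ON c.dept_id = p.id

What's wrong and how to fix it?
Bug: 'name' exists in both joined tables, so the database can't tell which one is meant

Fix: Prefix ambiguous columns with the table alias

Corrected query:
SELECT c.name, p.name FROM departments p JOIN staff c ON c.dept_id = p.id

Result:
name  | name       
------+------------
Eve   | Marketing  
Eve   | Engineering
Frank | Marketing  
Alice | Engineering
Carol | Engineering
Carol | Engineering
Frank | Engineering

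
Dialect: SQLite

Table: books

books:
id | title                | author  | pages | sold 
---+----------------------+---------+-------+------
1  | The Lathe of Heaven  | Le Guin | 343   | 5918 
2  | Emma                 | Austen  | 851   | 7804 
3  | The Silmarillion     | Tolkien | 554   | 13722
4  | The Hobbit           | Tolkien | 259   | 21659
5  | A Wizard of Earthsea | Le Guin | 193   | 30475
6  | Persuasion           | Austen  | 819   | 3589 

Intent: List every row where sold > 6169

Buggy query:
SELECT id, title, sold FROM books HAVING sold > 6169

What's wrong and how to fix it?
Bug: HAVING filters the output of aggregation, but this query has no GROUP BY and no aggregate functions, so SQLite rejects it (HAVING clause on a non-aggregate query); the condition here is per row

Fix: Use WHERE for row-level filtering

Corrected query:
SELECT id, title, sold FROM books WHERE sold > 6169

Result:
id | title                | sold 
---+----------------------+------
2  | Emma                 | 7804 
3  | The Silmarillion     | 13722
4  | The Hobbit           | 21659
5  | A Wizard of Earthsea | 30475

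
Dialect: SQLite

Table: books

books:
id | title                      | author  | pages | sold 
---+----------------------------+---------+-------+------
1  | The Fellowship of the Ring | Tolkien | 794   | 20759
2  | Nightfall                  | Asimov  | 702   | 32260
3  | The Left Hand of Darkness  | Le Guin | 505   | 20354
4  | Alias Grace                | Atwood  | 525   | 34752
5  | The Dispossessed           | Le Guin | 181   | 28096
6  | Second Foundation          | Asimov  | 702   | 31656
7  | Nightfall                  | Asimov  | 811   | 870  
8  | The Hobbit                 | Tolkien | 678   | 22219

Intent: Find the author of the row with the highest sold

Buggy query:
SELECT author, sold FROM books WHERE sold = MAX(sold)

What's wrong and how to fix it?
Bug: MAX(sold) is an aggregate and cannot be used directly in WHERE

Fix: Wrap MAX in a scalar subquery so WHERE compares against a single value

Corrected query:
SELECT author, sold FROM books WHERE sold = (SELECT MAX(sold) FROM books)

Result:
author | sold 
-------+------
Atwood | 34752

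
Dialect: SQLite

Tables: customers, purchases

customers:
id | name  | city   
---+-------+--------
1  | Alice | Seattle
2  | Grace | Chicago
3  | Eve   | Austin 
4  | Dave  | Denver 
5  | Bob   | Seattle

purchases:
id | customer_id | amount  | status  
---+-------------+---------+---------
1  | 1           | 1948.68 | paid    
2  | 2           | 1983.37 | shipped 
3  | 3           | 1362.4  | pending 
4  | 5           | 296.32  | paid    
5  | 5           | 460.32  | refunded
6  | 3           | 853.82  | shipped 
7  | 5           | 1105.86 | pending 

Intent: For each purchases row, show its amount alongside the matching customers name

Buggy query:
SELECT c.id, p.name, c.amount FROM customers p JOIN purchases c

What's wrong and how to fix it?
Bug: JOIN with no ON clause produces a cartesian product; every purchases row pairs with every customers row

Fix: Add ON c.customer_id = p.id to the JOIN

Corrected query:
SELECT c.id, p.name, c.amount FROM customers p JOIN purchases c ON c.customer_id = p.id

Result:
id | name  | amount 
---+-------+--------
1  | Alice | 1948.68
2  | Grace | 1983.37
3  | Eve   | 1362.4 
4  | Bob   | 296.32 
5  | Bob   | 460.32 
6  | Eve   | 853.82 
7  | Bob   | 1105.86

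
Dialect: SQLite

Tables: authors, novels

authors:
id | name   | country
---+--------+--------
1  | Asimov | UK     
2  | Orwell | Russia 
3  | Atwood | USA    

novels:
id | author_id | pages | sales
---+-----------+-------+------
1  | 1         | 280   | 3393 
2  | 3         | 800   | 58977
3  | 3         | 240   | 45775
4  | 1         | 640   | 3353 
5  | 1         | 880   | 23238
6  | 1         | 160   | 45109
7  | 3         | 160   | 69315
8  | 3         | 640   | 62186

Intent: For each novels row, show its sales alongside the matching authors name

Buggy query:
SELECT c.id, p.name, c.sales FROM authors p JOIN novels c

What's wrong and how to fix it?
Bug: JOIN with no ON clause produces a cartesian product; every novels row pairs with every authors row

Fix: Specify the join condition linking the foreign key to the parent id

Corrected query:
SELECT c.id, p.name, c.sales FROM authors p JOIN novels c ON c.author_id = p.id

Result:
id | name   | sales
---+--------+------
1  | Asimov | 3393 
2  | Atwood | 58977
3  | Atwood | 45775
4  | Asimov | 3353 
5  | Asimov | 23238
6  | Asimov | 45109
7  | Atwood | 69315
8  | Atwood | 62186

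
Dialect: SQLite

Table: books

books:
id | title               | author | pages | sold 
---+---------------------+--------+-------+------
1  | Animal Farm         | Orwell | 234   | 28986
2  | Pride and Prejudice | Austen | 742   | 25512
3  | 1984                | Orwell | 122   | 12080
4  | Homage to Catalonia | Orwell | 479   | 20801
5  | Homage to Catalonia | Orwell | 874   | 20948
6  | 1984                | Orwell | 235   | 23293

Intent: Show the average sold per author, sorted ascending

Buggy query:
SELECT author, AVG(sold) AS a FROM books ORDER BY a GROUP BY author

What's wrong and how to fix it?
Bug: ORDER BY appears before GROUP BY; SQL clause order requires GROUP BY first

Fix: Reorder: SELECT … FROM … GROUP BY … ORDER BY …

Corrected query:
SELECT author, AVG(sold) AS a FROM books GROUP BY author ORDER BY a

Result:
author | a      
-------+--------
Orwell | 21221.6
Austen | 25512  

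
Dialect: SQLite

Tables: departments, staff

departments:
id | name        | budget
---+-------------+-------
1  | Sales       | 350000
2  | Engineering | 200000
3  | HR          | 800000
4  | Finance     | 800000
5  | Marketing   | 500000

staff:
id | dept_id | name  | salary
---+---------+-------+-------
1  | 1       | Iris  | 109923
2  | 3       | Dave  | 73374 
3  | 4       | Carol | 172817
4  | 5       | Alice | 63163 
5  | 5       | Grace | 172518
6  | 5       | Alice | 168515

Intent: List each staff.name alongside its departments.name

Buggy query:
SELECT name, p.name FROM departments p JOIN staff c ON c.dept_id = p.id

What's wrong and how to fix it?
Bug: 'name' exists in both joined tables, so the database can't tell which one is meant

Fix: Qualify the column with its table alias (c.name)

Corrected query:
SELECT c.name, p.name FROM departments p JOIN staff c ON c.dept_id = p.id

Result:
name  | name     
------+----------
Iris  | Sales    
Dave  | HR       
Carol | Finance  
Alice | Marketing
Grace | Marketing
Alice | Marketing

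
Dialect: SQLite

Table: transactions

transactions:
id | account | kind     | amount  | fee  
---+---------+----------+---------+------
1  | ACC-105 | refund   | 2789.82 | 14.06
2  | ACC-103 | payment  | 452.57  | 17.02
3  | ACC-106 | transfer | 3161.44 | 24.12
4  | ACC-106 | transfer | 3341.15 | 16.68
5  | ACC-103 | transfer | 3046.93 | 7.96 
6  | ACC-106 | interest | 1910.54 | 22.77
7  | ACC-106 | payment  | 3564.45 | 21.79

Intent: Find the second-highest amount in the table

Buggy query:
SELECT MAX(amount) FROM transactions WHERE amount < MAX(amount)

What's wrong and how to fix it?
Bug: The inner MAX is an aggregate inside WHERE, which is not allowed

Fix: Put the inner MAX in a scalar subquery

Corrected query:
SELECT MAX(amount) FROM transactions WHERE amount < (SELECT MAX(amount) FROM transactions)

Result:
MAX(amount)
-----------
3341.15    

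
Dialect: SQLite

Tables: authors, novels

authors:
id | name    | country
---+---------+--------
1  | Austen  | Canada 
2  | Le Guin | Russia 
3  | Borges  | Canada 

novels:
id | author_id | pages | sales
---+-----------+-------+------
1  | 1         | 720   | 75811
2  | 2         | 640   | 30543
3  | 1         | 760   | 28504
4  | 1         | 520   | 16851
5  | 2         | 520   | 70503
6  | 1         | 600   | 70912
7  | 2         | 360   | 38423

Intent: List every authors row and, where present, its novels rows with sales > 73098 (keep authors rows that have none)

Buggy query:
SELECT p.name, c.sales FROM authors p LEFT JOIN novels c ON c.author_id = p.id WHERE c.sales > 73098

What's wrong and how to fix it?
Bug: A WHERE condition on the right-hand table after LEFT JOIN drops unmatched parents

Fix: Move the right-table condition into the ON clause so unmatched parents are kept

Corrected query:
SELECT p.name, c.sales FROM authors p LEFT JOIN novels c ON c.author_id = p.id AND c.sales > 73098

Result:
name    | sales
--------+------
Austen  | 75811
Le Guin | NULL 
Borges  | NULL 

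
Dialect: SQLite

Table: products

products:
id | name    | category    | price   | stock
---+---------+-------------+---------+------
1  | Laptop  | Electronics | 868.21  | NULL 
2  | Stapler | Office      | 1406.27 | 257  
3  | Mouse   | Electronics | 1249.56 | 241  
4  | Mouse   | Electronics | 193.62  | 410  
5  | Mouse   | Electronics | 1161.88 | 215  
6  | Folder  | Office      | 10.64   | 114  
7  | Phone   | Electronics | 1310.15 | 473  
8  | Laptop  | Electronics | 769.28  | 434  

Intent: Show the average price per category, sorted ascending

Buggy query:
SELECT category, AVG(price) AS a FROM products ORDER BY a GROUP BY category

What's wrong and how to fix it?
Bug: GROUP BY must precede ORDER BY

Fix: Reorder: SELECT … FROM … GROUP BY … ORDER BY …

Corrected query:
SELECT category, AVG(price) AS a FROM products GROUP BY category ORDER BY a

Result:
category    | a      
------------+--------
Office      | 708.455
Electronics | 925.45 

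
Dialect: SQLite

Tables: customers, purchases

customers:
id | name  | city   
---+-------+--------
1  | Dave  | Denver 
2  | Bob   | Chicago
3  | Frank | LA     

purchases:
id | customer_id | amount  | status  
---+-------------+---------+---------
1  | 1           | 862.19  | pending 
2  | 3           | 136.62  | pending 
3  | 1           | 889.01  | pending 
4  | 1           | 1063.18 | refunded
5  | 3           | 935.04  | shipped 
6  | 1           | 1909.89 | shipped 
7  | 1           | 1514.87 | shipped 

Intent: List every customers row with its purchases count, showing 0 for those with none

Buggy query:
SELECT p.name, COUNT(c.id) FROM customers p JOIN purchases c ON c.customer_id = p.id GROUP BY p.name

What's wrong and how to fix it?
Bug: An inner join excludes parents with zero children

Fix: Use LEFT JOIN so parents without children still appear (COUNT(c.id) gives 0)

Corrected query:
SELECT p.name, COUNT(c.id) FROM customers p LEFT JOIN purchases c ON c.customer_id = p.id GROUP BY p.name

Result:
name  | COUNT(c.id)
------+------------
Bob   | 0          
Dave  | 5          
Frank | 2          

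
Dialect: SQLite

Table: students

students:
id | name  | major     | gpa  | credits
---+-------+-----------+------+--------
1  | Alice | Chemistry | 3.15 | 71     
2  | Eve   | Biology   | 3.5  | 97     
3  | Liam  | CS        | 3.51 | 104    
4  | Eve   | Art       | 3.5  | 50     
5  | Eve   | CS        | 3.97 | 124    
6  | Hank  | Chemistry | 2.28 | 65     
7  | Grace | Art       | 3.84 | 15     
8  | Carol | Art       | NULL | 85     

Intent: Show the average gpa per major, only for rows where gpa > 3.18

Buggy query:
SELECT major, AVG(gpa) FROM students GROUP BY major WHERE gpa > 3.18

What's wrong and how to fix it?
Bug: Row-level WHERE must come before GROUP BY in the clause order

Fix: Move the WHERE clause before GROUP BY

Corrected query:
SELECT major, AVG(gpa) FROM students WHERE gpa > 3.18 GROUP BY major

Result:
major   | AVG(gpa)
--------+---------
Art     | 3.67    
Biology | 3.5     
CS      | 3.74    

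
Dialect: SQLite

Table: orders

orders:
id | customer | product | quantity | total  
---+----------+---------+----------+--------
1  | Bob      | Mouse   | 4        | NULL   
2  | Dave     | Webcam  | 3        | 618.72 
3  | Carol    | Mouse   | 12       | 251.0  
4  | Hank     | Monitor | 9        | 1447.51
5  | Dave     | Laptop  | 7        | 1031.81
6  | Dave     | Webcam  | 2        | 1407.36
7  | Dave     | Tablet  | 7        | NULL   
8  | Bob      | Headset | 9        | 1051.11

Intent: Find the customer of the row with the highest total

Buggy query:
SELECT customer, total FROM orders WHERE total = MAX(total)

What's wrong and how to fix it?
Bug: WHERE is evaluated per row; an aggregate over the whole table isn't defined there

Fix: Use a subquery: WHERE total = (SELECT MAX(total) FROM orders)

Corrected query:
SELECT customer, total FROM orders WHERE total = (SELECT MAX(total) FROM orders)

Result:
customer | total  
---------+--------
Hank     | 1447.51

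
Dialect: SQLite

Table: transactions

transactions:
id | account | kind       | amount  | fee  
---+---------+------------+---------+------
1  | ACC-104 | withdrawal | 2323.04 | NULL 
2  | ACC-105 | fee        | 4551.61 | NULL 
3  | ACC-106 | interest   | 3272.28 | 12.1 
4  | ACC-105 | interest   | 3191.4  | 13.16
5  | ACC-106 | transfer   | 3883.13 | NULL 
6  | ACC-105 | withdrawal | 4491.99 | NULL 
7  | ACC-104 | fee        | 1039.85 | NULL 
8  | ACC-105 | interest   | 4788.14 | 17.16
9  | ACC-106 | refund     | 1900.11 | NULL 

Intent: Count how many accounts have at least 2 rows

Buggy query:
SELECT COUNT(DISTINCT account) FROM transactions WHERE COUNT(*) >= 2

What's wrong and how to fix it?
Bug: COUNT(*) cannot appear in WHERE; the per-group count doesn't exist yet

Fix: Use a subquery that GROUPs and filters with HAVING, then count its rows

Corrected query:
SELECT COUNT(*) FROM (SELECT account FROM transactions GROUP BY account HAVING COUNT(*) >= 2)

Result:
COUNT(*)
--------
3       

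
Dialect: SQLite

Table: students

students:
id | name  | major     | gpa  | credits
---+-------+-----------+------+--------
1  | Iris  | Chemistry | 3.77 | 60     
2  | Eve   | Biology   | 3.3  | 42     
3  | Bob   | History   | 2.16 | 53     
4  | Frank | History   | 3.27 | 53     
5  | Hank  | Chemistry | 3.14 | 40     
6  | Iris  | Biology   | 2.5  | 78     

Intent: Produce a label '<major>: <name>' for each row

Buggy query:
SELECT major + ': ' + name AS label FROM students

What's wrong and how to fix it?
Bug: SQLite uses || for string concatenation; + coerces text to numbers (yielding 0)

Fix: Replace + with || to concatenate text

Corrected query:
SELECT major || ': ' || name AS label FROM students

Result:
label          
---------------
Chemistry: Iris
Biology: Eve   
History: Bob   
History: Frank 
Chemistry: Hank
Biology: Iris  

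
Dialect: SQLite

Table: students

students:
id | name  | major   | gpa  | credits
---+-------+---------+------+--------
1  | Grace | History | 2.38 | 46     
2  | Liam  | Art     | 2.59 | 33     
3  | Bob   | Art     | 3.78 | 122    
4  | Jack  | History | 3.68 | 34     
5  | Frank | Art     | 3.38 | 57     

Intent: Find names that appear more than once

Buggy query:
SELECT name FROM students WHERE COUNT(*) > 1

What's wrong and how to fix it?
Bug: COUNT(*) is an aggregate and cannot be used in WHERE

Fix: GROUP BY name, then filter groups with HAVING COUNT(*) > 1

Corrected query:
SELECT name FROM students GROUP BY name HAVING COUNT(*) > 1

Result:
(no rows)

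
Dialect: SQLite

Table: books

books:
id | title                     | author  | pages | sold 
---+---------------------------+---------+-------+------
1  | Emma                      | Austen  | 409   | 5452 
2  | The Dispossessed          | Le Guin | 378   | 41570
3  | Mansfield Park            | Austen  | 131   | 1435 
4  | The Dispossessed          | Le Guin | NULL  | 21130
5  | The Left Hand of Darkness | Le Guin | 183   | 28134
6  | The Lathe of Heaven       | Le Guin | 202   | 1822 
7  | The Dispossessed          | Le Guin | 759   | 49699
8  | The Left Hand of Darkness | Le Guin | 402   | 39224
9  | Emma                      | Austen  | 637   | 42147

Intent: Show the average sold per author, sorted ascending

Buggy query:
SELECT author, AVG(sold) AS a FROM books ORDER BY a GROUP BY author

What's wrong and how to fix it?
Bug: GROUP BY must precede ORDER BY

Fix: Move ORDER BY to the end, after GROUP BY

Corrected query:
SELECT author, AVG(sold) AS a FROM books GROUP BY author ORDER BY a

Result:
author  | a           
--------+-------------
Austen  | 16344.666667
Le Guin | 30263.166667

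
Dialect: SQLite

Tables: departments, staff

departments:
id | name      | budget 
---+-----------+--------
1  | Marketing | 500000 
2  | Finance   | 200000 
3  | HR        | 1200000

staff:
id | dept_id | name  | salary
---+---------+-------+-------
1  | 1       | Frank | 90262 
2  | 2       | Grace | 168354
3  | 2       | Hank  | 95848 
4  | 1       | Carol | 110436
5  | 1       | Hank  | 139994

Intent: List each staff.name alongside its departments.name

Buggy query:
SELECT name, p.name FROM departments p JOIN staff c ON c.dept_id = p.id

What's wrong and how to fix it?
Bug: Both tables have a 'name' column; the unqualified reference is ambiguous

Fix: Qualify the column with its table alias (c.name)

Corrected query:
SELECT c.name, p.name FROM departments p JOIN staff c ON c.dept_id = p.id

Result:
name  | name     
------+----------
Frank | Marketing
Grace | Finance  
Hank  | Finance  
Carol | Marketing
Hank  | Marketing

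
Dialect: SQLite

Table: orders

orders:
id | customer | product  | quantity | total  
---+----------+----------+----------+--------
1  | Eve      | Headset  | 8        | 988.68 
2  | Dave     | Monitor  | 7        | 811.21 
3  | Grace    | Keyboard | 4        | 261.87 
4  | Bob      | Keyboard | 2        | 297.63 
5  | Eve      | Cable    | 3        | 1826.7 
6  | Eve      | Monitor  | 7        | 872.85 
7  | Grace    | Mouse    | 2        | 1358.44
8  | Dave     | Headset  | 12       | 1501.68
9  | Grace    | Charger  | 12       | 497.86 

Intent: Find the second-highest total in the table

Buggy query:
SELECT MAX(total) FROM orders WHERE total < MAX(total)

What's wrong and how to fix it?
Bug: The inner MAX is an aggregate inside WHERE, which is not allowed

Fix: Compute the overall MAX in a subquery, then take MAX of rows below it

Corrected query:
SELECT MAX(total) FROM orders WHERE total < (SELECT MAX(total) FROM orders)

Result:
MAX(total)
----------
1501.68   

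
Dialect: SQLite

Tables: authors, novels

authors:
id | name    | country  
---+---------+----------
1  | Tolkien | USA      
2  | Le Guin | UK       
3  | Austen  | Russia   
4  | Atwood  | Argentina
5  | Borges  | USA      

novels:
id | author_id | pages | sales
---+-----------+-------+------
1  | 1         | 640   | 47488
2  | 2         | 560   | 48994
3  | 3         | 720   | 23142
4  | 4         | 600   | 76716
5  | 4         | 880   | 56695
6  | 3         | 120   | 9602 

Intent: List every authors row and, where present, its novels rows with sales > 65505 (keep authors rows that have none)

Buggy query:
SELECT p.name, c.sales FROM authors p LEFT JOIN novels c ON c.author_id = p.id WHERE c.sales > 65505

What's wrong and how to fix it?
Bug: Filtering c.sales in WHERE discards the NULL rows produced by LEFT JOIN, turning it into an inner join

Fix: Put 'c.sales > 65505' in the JOIN's ON clause instead of WHERE

Corrected query:
SELECT p.name, c.sales FROM authors p LEFT JOIN novels c ON c.author_id = p.id AND c.sales > 65505

Result:
name    | sales
--------+------
Tolkien | NULL 
Le Guin | NULL 
Austen  | NULL 
Atwood  | 76716
Borges  | NULL 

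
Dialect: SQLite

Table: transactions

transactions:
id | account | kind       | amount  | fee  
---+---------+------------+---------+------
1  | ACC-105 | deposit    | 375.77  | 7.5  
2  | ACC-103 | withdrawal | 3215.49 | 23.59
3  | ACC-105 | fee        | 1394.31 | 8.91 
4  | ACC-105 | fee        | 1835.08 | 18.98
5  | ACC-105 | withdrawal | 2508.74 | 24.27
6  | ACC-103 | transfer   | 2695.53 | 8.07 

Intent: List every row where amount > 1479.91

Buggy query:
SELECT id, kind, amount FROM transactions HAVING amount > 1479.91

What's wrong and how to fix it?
Bug: HAVING filters the output of aggregation, but this query has no GROUP BY and no aggregate functions, so SQLite rejects it (HAVING clause on a non-aggregate query); the condition here is per row

Fix: Use WHERE for row-level filtering

Corrected query:
SELECT id, kind, amount FROM transactions WHERE amount > 1479.91

Result:
id | kind       | amount 
---+------------+--------
2  | withdrawal | 3215.49
4  | fee        | 1835.08
5  | withdrawal | 2508.74
6  | transfer   | 2695.53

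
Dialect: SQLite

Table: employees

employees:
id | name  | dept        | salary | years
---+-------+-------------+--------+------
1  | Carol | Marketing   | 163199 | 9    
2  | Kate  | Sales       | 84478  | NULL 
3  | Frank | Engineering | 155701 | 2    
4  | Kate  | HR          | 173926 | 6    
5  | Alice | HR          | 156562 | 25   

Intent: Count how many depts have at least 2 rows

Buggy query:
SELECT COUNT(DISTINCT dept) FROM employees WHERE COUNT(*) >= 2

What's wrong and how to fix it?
Bug: COUNT(*) cannot appear in WHERE; the per-group count doesn't exist yet

Fix: Use a subquery that GROUPs and filters with HAVING, then count its rows

Corrected query:
SELECT COUNT(*) FROM (SELECT dept FROM employees GROUP BY dept HAVING COUNT(*) >= 2)

Result:
COUNT(*)
--------
1       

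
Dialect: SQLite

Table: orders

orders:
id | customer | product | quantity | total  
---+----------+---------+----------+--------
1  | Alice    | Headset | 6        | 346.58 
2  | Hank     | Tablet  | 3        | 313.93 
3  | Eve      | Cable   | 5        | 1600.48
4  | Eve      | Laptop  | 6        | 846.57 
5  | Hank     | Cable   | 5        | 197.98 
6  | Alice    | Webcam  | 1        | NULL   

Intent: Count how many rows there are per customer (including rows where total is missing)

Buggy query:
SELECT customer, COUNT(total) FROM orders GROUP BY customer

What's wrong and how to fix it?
Bug: COUNT(column) counts non-NULL values only; rows with NULL total aren't counted

Fix: Use COUNT(*) to count all rows regardless of NULL

Corrected query:
SELECT customer, COUNT(*) FROM orders GROUP BY customer

Result:
customer | COUNT(*)
---------+---------
Alice    | 2       
Eve      | 2       
Hank     | 2       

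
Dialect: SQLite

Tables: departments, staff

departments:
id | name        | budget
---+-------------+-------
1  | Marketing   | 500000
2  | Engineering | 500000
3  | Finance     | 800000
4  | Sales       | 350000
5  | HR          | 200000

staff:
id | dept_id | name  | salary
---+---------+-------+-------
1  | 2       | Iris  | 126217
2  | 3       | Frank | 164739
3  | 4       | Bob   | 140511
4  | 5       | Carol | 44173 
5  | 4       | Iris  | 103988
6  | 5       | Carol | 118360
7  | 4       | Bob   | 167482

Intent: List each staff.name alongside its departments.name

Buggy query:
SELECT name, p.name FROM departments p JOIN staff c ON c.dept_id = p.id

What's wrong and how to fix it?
Bug: Both tables have a 'name' column; the unqualified reference is ambiguous

Fix: Qualify the column with its table alias (c.name)

Corrected query:
SELECT c.name, p.name FROM departments p JOIN staff c ON c.dept_id = p.id

Result:
name  | name       
------+------------
Iris  | Engineering
Frank | Finance    
Bob   | Sales      
Carol | HR         
Iris  | Sales      
Carol | HR         
Bob   | Sales      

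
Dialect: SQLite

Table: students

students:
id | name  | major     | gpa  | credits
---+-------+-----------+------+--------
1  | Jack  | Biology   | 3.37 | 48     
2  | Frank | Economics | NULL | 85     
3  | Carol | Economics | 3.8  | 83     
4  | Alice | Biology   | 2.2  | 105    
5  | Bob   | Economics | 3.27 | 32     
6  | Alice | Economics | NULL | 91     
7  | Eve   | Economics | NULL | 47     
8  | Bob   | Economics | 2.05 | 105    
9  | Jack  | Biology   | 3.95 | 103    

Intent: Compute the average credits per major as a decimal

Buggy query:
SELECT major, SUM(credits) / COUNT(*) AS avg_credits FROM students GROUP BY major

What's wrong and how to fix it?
Bug: SUM(credits) and COUNT(*) are both integers; the division truncates the fractional part

Fix: Cast one side to REAL so the division keeps the fractional part

Corrected query:
SELECT major, SUM(credits) * 1.0 / COUNT(*) AS avg_credits FROM students GROUP BY major

Result:
major     | avg_credits
----------+------------
Biology   | 85.333333  
Economics | 73.833333  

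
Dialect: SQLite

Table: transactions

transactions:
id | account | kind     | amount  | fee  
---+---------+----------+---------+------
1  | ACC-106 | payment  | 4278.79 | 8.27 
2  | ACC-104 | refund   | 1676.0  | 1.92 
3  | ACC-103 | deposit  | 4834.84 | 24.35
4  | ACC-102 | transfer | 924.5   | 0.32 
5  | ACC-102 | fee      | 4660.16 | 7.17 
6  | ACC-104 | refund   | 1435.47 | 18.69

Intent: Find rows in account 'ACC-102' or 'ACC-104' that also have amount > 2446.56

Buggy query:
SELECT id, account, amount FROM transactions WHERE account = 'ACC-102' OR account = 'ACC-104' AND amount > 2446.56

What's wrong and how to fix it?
Bug: AND binds tighter than OR, so this parses as account = 'ACC-102' OR (account = 'ACC-104' AND amount > 2446.56)

Fix: Group the OR with parentheses (or use IN), then AND the threshold

Corrected query:
SELECT id, account, amount FROM transactions WHERE (account = 'ACC-102' OR account = 'ACC-104') AND amount > 2446.56

Result:
id | account | amount 
---+---------+--------
5  | ACC-102 | 4660.16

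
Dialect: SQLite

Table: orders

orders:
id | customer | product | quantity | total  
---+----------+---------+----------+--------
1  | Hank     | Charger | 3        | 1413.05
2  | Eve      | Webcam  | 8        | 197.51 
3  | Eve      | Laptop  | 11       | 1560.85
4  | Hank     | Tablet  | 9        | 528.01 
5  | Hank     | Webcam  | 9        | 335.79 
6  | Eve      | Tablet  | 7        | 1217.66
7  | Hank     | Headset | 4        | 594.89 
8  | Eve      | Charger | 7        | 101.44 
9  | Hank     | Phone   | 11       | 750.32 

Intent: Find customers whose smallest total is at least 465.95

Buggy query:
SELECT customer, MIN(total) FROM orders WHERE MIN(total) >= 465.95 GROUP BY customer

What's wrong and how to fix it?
Bug: MIN() in WHERE is a misuse of aggregate

Fix: Use HAVING for the per-group MIN condition

Corrected query:
SELECT customer, MIN(total) FROM orders GROUP BY customer HAVING MIN(total) >= 465.95

Result:
(no rows)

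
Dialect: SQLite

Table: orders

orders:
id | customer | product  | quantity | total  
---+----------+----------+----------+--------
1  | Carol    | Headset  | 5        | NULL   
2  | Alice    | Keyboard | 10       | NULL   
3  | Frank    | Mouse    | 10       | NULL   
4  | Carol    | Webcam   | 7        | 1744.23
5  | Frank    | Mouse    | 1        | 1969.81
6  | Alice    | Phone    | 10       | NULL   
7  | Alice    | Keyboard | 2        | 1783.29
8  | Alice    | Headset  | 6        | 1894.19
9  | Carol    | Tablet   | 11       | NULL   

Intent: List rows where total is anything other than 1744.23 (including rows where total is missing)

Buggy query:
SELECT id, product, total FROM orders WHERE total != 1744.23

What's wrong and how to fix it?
Bug: 'total != 1744.23' is unknown when total is NULL, so NULL rows are silently excluded

Fix: Add an explicit OR total IS NULL to include the missing-value rows

Corrected query:
SELECT id, product, total FROM orders WHERE total != 1744.23 OR total IS NULL

Result:
id | product  | total  
---+----------+--------
1  | Headset  | NULL   
2  | Keyboard | NULL   
3  | Mouse    | NULL   
5  | Mouse    | 1969.81
6  | Phone    | NULL   
7  | Keyboard | 1783.29
8  | Headset  | 1894.19
9  | Tablet   | NULL   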